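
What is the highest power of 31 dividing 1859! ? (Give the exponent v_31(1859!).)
v_31(1859!) = 60

Legendre's formula: v_p(n!) = Σ_{k ≥ 1} ⌊n / p^k⌋. For p = 31, n = 1859, the terms are:
  ⌊1859/31^1⌋ = ⌊1859/31⌋ = 59
  ⌊1859/31^2⌋ = ⌊1859/961⌋ = 1
(the next term ⌊1859/31^3⌋ = 0, terminating the sum). Summing: v_31(1859!) = 59 + 1 = 60.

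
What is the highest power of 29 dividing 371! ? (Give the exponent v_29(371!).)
v_29(371!) = 12

Legendre's formula: v_p(n!) = Σ_{k ≥ 1} ⌊n / p^k⌋. For p = 29, n = 371, the terms are:
  ⌊371/29^1⌋ = ⌊371/29⌋ = 12
(the next term ⌊371/29^2⌋ = 0, terminating the sum). Summing: v_29(371!) = 12 = 12.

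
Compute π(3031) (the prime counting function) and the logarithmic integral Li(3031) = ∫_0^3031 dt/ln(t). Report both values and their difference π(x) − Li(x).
π(3031) = 434;  Li(3031) ≈ 446.63;  π(x) − Li(x) ≈ -12.63.

Direct count of primes ≤ 3031 gives π(3031) = 434. Numerical evaluation of the logarithmic integral gives Li(3031) ≈ 446.63. The difference π(x) − Li(x) ≈ -12.63 is typically negative for small/moderate x (Li(x) overestimates), though Littlewood's theorem shows this sign changes infinitely often.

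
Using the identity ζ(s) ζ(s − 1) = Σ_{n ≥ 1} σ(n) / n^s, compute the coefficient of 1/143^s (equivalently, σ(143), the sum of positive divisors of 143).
σ(143) = 168

In the product (Σ m^0/m^s)(Σ k / k^s) = Σ (Σ_{d | n} d) / n^s, the coefficient of 1/n^s is σ(n) = Σ_{d | n} d. For n = 143, divisors are [1, 11, 13, 143]; summing: σ(143) = 168.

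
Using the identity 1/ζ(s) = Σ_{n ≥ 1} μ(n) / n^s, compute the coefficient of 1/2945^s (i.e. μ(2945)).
μ(2945) = -1

Factor n = 2945 = 5 · 19 · 31. μ(n) = 0 if any exponent ≥ 2 (not squarefree); otherwise μ(n) = (−1)^{ω(n)} where ω(n) is the number of distinct prime factors. Applying: μ(2945) = -1.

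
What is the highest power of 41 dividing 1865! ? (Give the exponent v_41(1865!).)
v_41(1865!) = 46

Legendre's formula: v_p(n!) = Σ_{k ≥ 1} ⌊n / p^k⌋. For p = 41, n = 1865, the terms are:
  ⌊1865/41^1⌋ = ⌊1865/41⌋ = 45
  ⌊1865/41^2⌋ = ⌊1865/1681⌋ = 1
(the next term ⌊1865/41^3⌋ = 0, terminating the sum). Summing: v_41(1865!) = 45 + 1 = 46.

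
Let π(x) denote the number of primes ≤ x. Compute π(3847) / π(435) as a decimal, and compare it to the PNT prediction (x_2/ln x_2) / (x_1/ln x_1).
π(3847)/π(435) = 533/84 ≈ 6.3452;  PNT prediction ≈ 6.5086.

π(435) = 84 and π(3847) = 533, so π(3847)/π(435) ≈ 6.3452. The PNT-predicted ratio is (3847/ln(3847)) / (435/ln(435)) ≈ 6.5086. The two agree to within a few percent, as expected.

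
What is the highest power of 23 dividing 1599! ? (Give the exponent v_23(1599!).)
v_23(1599!) = 72

Legendre's formula: v_p(n!) = Σ_{k ≥ 1} ⌊n / p^k⌋. For p = 23, n = 1599, the terms are:
  ⌊1599/23^1⌋ = ⌊1599/23⌋ = 69
  ⌊1599/23^2⌋ = ⌊1599/529⌋ = 3
(the next term ⌊1599/23^3⌋ = 0, terminating the sum). Summing: v_23(1599!) = 69 + 3 = 72.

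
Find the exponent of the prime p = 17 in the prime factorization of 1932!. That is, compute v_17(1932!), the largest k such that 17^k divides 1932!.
v_17(1932!) = 119

Legendre's formula: v_p(n!) = Σ_{k ≥ 1} ⌊n / p^k⌋. For p = 17, n = 1932, the terms are:
  ⌊1932/17^1⌋ = ⌊1932/17⌋ = 113
  ⌊1932/17^2⌋ = ⌊1932/289⌋ = 6
(the next term ⌊1932/17^3⌋ = 0, terminating the sum). Summing: v_17(1932!) = 113 + 6 = 119.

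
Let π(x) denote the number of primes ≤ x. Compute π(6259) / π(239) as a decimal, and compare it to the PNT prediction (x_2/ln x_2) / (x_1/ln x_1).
π(6259)/π(239) = 813/52 ≈ 15.6346;  PNT prediction ≈ 16.4062.

π(239) = 52 and π(6259) = 813, so π(6259)/π(239) ≈ 15.6346. The PNT-predicted ratio is (6259/ln(6259)) / (239/ln(239)) ≈ 16.4062. The two agree to within a few percent, as expected.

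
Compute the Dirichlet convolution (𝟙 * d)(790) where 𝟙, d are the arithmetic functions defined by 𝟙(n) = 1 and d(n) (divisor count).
(𝟙 * d)(790) = 27

Divisors of 790: [1, 2, 5, 10, 79, 158, 395, 790]. For each d | 790:
  d = 1: 𝟙(1) · d(790/1) = 1 · 8 = 8
  d = 2: 𝟙(2) · d(790/2) = 1 · 4 = 4
  d = 5: 𝟙(5) · d(790/5) = 1 · 4 = 4
  d = 10: 𝟙(10) · d(790/10) = 1 · 2 = 2
  d = 79: 𝟙(79) · d(790/79) = 1 · 4 = 4
  d = 158: 𝟙(158) · d(790/158) = 1 · 2 = 2
  d = 395: 𝟙(395) · d(790/395) = 1 · 2 = 2
  d = 790: 𝟙(790) · d(790/790) = 1 · 1 = 1
Summing: (𝟙 * d)(790) = 8 + 4 + 4 + 2 + 4 + 2 + 2 + 1 = 27.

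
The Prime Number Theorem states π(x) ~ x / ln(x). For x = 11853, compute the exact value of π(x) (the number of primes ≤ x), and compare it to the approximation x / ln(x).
π(11853) = 1421;  x/ln(x) ≈ 1263.60;  relative error ≈ 11.08%.

Directly count primes up to 11853: π(11853) = 1421. The PNT approximation gives 11853/ln(11853) ≈ 11853/9.38034 ≈ 1263.60. Relative error (π(x) − x/ln(x)) / π(x) ≈ 11.08%; the approximation is known to undercount slightly (Li(x) is a better estimate).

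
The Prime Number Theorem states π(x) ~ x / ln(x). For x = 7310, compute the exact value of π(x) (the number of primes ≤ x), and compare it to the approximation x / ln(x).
π(7310) = 932;  x/ln(x) ≈ 821.63;  relative error ≈ 11.84%.

Directly count primes up to 7310: π(7310) = 932. The PNT approximation gives 7310/ln(7310) ≈ 7310/8.89700 ≈ 821.63. Relative error (π(x) − x/ln(x)) / π(x) ≈ 11.84%; the approximation is known to undercount slightly (Li(x) is a better estimate).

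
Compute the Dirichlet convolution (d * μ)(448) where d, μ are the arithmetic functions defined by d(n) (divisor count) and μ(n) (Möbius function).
(d * μ)(448) = 1

Divisors of 448: [1, 2, 4, 7, 8, 14, 16, 28, 32, 56, 64, 112, 224, 448]. For each d | 448:
  d = 1: d(1) · μ(448/1) = 1 · 0 = 0
  d = 2: d(2) · μ(448/2) = 2 · 0 = 0
  d = 4: d(4) · μ(448/4) = 3 · 0 = 0
  d = 7: d(7) · μ(448/7) = 2 · 0 = 0
  d = 8: d(8) · μ(448/8) = 4 · 0 = 0
  d = 14: d(14) · μ(448/14) = 4 · 0 = 0
  d = 16: d(16) · μ(448/16) = 5 · 0 = 0
  d = 28: d(28) · μ(448/28) = 6 · 0 = 0
  d = 32: d(32) · μ(448/32) = 6 · 1 = 6
  d = 56: d(56) · μ(448/56) = 8 · 0 = 0
  d = 64: d(64) · μ(448/64) = 7 · -1 = -7
  d = 112: d(112) · μ(448/112) = 10 · 0 = 0
  d = 224: d(224) · μ(448/224) = 12 · -1 = -12
  d = 448: d(448) · μ(448/448) = 14 · 1 = 14
Summing: (d * μ)(448) = 0 + 0 + 0 + 0 + 0 + 0 + 0 + 0 + 6 + 0 + -7 + 0 + -12 + 14 = 1.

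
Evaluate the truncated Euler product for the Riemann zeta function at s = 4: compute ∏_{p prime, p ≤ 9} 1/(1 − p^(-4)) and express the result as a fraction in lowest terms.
∏ = 7203/6656

The primes p ≤ 9 are [2, 3, 5, 7]. For each prime, (1 − 1/p^4)^(-1) = p^4 / (p^4 − 1). The product is (1 − 1/2^4)^(-1), (1 − 1/3^4)^(-1), (1 − 1/5^4)^(-1), (1 − 1/7^4)^(-1) = ∏ p^4 / (p^4 − 1) = 7203/6656.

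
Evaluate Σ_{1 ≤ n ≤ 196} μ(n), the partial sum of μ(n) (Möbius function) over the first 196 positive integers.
Σ_{n ≤ 196} μ(n) = -6

Compute μ(n) for each 1 ≤ n ≤ 196: μ(1) = 1, μ(2) = -1, μ(3) = -1, μ(4) = 0, μ(5) = -1, μ(6) = 1, μ(7) = -1, μ(8) = 0, μ(9) = 0, μ(10) = 1, μ(11) = -1, μ(12) = 0, μ(13) = -1, μ(14) = 1, μ(15) = 1, μ(16) = 0, μ(17) = -1, μ(18) = 0, μ(19) = -1, μ(20) = 0, μ(21) = 1, μ(22) = 1, μ(23) = -1, μ(24) = 0, μ(25) = 0, μ(26) = 1, μ(27) = 0, μ(28) = 0, μ(29) = -1, μ(30) = -1, μ(31) = -1, μ(32) = 0, μ(33) = 1, μ(34) = 1, μ(35) = 1, μ(36) = 0, μ(37) = -1, μ(38) = 1, μ(39) = 1, μ(40) = 0, μ(41) = -1, μ(42) = -1, μ(43) = -1, μ(44) = 0, μ(45) = 0, μ(46) = 1, μ(47) = -1, μ(48) = 0, μ(49) = 0, μ(50) = 0, μ(51) = 1, μ(52) = 0, μ(53) = -1, μ(54) = 0, μ(55) = 1, μ(56) = 0, μ(57) = 1, μ(58) = 1, μ(59) = -1, μ(60) = 0, μ(61) = -1, μ(62) = 1, μ(63) = 0, μ(64) = 0, μ(65) = 1, μ(66) = -1, μ(67) = -1, μ(68) = 0, μ(69) = 1, μ(70) = -1, μ(71) = -1, μ(72) = 0, μ(73) = -1, μ(74) = 1, μ(75) = 0, μ(76) = 0, μ(77) = 1, μ(78) = -1, μ(79) = -1, μ(80) = 0, μ(81) = 0, μ(82) = 1, μ(83) = -1, μ(84) = 0, μ(85) = 1, μ(86) = 1, μ(87) = 1, μ(88) = 0, μ(89) = -1, μ(90) = 0, μ(91) = 1, μ(92) = 0, μ(93) = 1, μ(94) = 1, μ(95) = 1, μ(96) = 0, μ(97) = -1, μ(98) = 0, μ(99) = 0, μ(100) = 0, μ(101) = -1, μ(102) = -1, μ(103) = -1, μ(104) = 0, μ(105) = -1, μ(106) = 1, μ(107) = -1, μ(108) = 0, μ(109) = -1, μ(110) = -1, μ(111) = 1, μ(112) = 0, μ(113) = -1, μ(114) = -1, μ(115) = 1, μ(116) = 0, μ(117) = 0, μ(118) = 1, μ(119) = 1, μ(120) = 0, μ(121) = 0, μ(122) = 1, μ(123) = 1, μ(124) = 0, μ(125) = 0, μ(126) = 0, μ(127) = -1, μ(128) = 0, μ(129) = 1, μ(130) = -1, μ(131) = -1, μ(132) = 0, μ(133) = 1, μ(134) = 1, μ(135) = 0, μ(136) = 0, μ(137) = -1, μ(138) = -1, μ(139) = -1, μ(140) = 0, μ(141) = 1, μ(142) = 1, μ(143) = 1, μ(144) = 0, μ(145) = 1, μ(146) = 1, μ(147) = 0, μ(148) = 0, μ(149) = -1, μ(150) = 0, μ(151) = -1, μ(152) = 0, μ(153) = 0, μ(154) = -1, μ(155) = 1, μ(156) = 0, μ(157) = -1, μ(158) = 1, μ(159) = 1, μ(160) = 0, μ(161) = 1, μ(162) = 0, μ(163) = -1, μ(164) = 0, μ(165) = -1, μ(166) = 1, μ(167) = -1, μ(168) = 0, μ(169) = 0, μ(170) = -1, μ(171) = 0, μ(172) = 0, μ(173) = -1, μ(174) = -1, μ(175) = 0, μ(176) = 0, μ(177) = 1, μ(178) = 1, μ(179) = -1, μ(180) = 0, μ(181) = -1, μ(182) = -1, μ(183) = 1, μ(184) = 0, μ(185) = 1, μ(186) = -1, μ(187) = 1, μ(188) = 0, μ(189) = 0, μ(190) = -1, μ(191) = -1, μ(192) = 0, μ(193) = -1, μ(194) = 1, μ(195) = -1, μ(196) = 0. Summing all 196 values: -6. (Mertens function M(x) = Σ_{n ≤ x} μ(n); on average M(x) should be small (PNT ⟺ M(x) = o(x)).)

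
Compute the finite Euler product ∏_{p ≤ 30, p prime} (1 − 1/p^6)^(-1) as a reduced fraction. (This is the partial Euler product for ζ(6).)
∏ = 72490271559216474168912845656112612875/71254500493223560043941297249880899584

The primes p ≤ 30 are [2, 3, 5, 7, 11, 13, 17, 19, 23, 29]. For each prime, (1 − 1/p^6)^(-1) = p^6 / (p^6 − 1). The product is (1 − 1/2^6)^(-1), (1 − 1/3^6)^(-1), (1 − 1/5^6)^(-1), (1 − 1/7^6)^(-1), (1 − 1/11^6)^(-1), (1 − 1/13^6)^(-1), (1 − 1/17^6)^(-1), (1 − 1/19^6)^(-1), (1 − 1/23^6)^(-1), (1 − 1/29^6)^(-1) = ∏ p^6 / (p^6 − 1) = 72490271559216474168912845656112612875/71254500493223560043941297249880899584.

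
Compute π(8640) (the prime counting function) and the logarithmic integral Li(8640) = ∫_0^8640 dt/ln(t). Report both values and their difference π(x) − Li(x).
π(8640) = 1075;  Li(8640) ≈ 1097.32;  π(x) − Li(x) ≈ -22.32.

Direct count of primes ≤ 8640 gives π(8640) = 1075. Numerical evaluation of the logarithmic integral gives Li(8640) ≈ 1097.32. The difference π(x) − Li(x) ≈ -22.32 is typically negative for small/moderate x (Li(x) overestimates), though Littlewood's theorem shows this sign changes infinitely often.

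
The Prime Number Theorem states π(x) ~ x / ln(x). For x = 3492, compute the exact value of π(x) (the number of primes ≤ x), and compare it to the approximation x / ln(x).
π(3492) = 488;  x/ln(x) ≈ 428.03;  relative error ≈ 12.29%.

Directly count primes up to 3492: π(3492) = 488. The PNT approximation gives 3492/ln(3492) ≈ 3492/8.15823 ≈ 428.03. Relative error (π(x) − x/ln(x)) / π(x) ≈ 12.29%; the approximation is known to undercount slightly (Li(x) is a better estimate).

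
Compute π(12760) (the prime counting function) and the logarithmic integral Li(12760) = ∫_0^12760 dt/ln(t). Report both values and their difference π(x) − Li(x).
π(12760) = 1522;  Li(12760) ≈ 1541.75;  π(x) − Li(x) ≈ -19.75.

Direct count of primes ≤ 12760 gives π(12760) = 1522. Numerical evaluation of the logarithmic integral gives Li(12760) ≈ 1541.75. The difference π(x) − Li(x) ≈ -19.75 is typically negative for small/moderate x (Li(x) overestimates), though Littlewood's theorem shows this sign changes infinitely often.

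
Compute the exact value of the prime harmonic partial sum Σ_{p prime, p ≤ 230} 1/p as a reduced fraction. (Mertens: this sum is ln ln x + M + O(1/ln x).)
Σ 1/p = 37527519788898476695193360507423991967783840502510585362878348092116031948860199524739442233/19078266889580195013601891820992757757219839668357012055907516904309700014933909014729740190

π(230) = 50, so the primes ≤ 230 are [2, 3, 5, 7, 11, 13, 17, 19, 23, 29, 31, 37, 41, 43, 47, 53, 59, 61, 67, 71, 73, 79, 83, 89, 97, 101, 103, 107, 109, 113, 127, 131, 137, 139, 149, 151, 157, 163, 167, 173, 179, 181, 191, 193, 197, 199, 211, 223, 227, 229]. Summing 1/p over these primes: 37527519788898476695193360507423991967783840502510585362878348092116031948860199524739442233/19078266889580195013601891820992757757219839668357012055907516904309700014933909014729740190 ≈ 1.9670. Mertens estimate ln ln(230) + 0.2615 ≈ 1.9549.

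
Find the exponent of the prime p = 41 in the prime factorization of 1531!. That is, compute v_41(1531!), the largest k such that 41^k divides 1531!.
v_41(1531!) = 37

Legendre's formula: v_p(n!) = Σ_{k ≥ 1} ⌊n / p^k⌋. For p = 41, n = 1531, the terms are:
  ⌊1531/41^1⌋ = ⌊1531/41⌋ = 37
(the next term ⌊1531/41^2⌋ = 0, terminating the sum). Summing: v_41(1531!) = 37 = 37.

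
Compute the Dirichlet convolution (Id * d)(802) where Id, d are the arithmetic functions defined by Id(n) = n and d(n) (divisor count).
(Id * d)(802) = 1612

Divisors of 802: [1, 2, 401, 802]. For each d | 802:
  d = 1: Id(1) · d(802/1) = 1 · 4 = 4
  d = 2: Id(2) · d(802/2) = 2 · 2 = 4
  d = 401: Id(401) · d(802/401) = 401 · 2 = 802
  d = 802: Id(802) · d(802/802) = 802 · 1 = 802
Summing: (Id * d)(802) = 4 + 4 + 802 + 802 = 1612.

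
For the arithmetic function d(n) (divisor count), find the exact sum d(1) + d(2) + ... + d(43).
Σ_{n ≤ 43} d(n) = 170

Compute d(n) for each 1 ≤ n ≤ 43: d(1) = 1, d(2) = 2, d(3) = 2, d(4) = 3, d(5) = 2, d(6) = 4, d(7) = 2, d(8) = 4, d(9) = 3, d(10) = 4, d(11) = 2, d(12) = 6, d(13) = 2, d(14) = 4, d(15) = 4, d(16) = 5, d(17) = 2, d(18) = 6, d(19) = 2, d(20) = 6, d(21) = 4, d(22) = 4, d(23) = 2, d(24) = 8, d(25) = 3, d(26) = 4, d(27) = 4, d(28) = 6, d(29) = 2, d(30) = 8, d(31) = 2, d(32) = 6, d(33) = 4, d(34) = 4, d(35) = 4, d(36) = 9, d(37) = 2, d(38) = 4, d(39) = 4, d(40) = 8, d(41) = 2, d(42) = 8, d(43) = 2. Summing all 43 values: 170. (Dirichlet's divisor formula: Σ_{n ≤ x} d(n) = x ln(x) + (2γ − 1) x + O(√x). For x = 43, the asymptotic estimate is ≈ 168.37.)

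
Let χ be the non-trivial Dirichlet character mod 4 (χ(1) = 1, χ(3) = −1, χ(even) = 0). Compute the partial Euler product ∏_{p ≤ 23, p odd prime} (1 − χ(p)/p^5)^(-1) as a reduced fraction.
∏ = 19221914719363107239019289471588875/19296053991287416836128860852453376

The odd primes p ≤ 23 are [3, 5, 7, 11, 13, 17, 19, 23]. For each, χ(p) = 1 if p ≡ 1 mod 4, χ(p) = −1 if p ≡ 3 mod 4. Taking (1 − χ(p)/p^5)^(-1) = p^5/(p^5 − χ(p)): (1 − (-1)/3^5)^(-1) · (1 − (1)/5^5)^(-1) · (1 − (-1)/7^5)^(-1) · (1 − (-1)/11^5)^(-1) · (1 − (1)/13^5)^(-1) · (1 − (1)/17^5)^(-1) · (1 − (-1)/19^5)^(-1) · (1 − (-1)/23^5)^(-1) = 19221914719363107239019289471588875/19296053991287416836128860852453376.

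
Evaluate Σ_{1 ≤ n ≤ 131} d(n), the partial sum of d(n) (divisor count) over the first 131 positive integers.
Σ_{n ≤ 131} d(n) = 659

Compute d(n) for each 1 ≤ n ≤ 131: d(1) = 1, d(2) = 2, d(3) = 2, d(4) = 3, d(5) = 2, d(6) = 4, d(7) = 2, d(8) = 4, d(9) = 3, d(10) = 4, d(11) = 2, d(12) = 6, d(13) = 2, d(14) = 4, d(15) = 4, d(16) = 5, d(17) = 2, d(18) = 6, d(19) = 2, d(20) = 6, d(21) = 4, d(22) = 4, d(23) = 2, d(24) = 8, d(25) = 3, d(26) = 4, d(27) = 4, d(28) = 6, d(29) = 2, d(30) = 8, d(31) = 2, d(32) = 6, d(33) = 4, d(34) = 4, d(35) = 4, d(36) = 9, d(37) = 2, d(38) = 4, d(39) = 4, d(40) = 8, d(41) = 2, d(42) = 8, d(43) = 2, d(44) = 6, d(45) = 6, d(46) = 4, d(47) = 2, d(48) = 10, d(49) = 3, d(50) = 6, d(51) = 4, d(52) = 6, d(53) = 2, d(54) = 8, d(55) = 4, d(56) = 8, d(57) = 4, d(58) = 4, d(59) = 2, d(60) = 12, d(61) = 2, d(62) = 4, d(63) = 6, d(64) = 7, d(65) = 4, d(66) = 8, d(67) = 2, d(68) = 6, d(69) = 4, d(70) = 8, d(71) = 2, d(72) = 12, d(73) = 2, d(74) = 4, d(75) = 6, d(76) = 6, d(77) = 4, d(78) = 8, d(79) = 2, d(80) = 10, d(81) = 5, d(82) = 4, d(83) = 2, d(84) = 12, d(85) = 4, d(86) = 4, d(87) = 4, d(88) = 8, d(89) = 2, d(90) = 12, d(91) = 4, d(92) = 6, d(93) = 4, d(94) = 4, d(95) = 4, d(96) = 12, d(97) = 2, d(98) = 6, d(99) = 6, d(100) = 9, d(101) = 2, d(102) = 8, d(103) = 2, d(104) = 8, d(105) = 8, d(106) = 4, d(107) = 2, d(108) = 12, d(109) = 2, d(110) = 8, d(111) = 4, d(112) = 10, d(113) = 2, d(114) = 8, d(115) = 4, d(116) = 6, d(117) = 6, d(118) = 4, d(119) = 4, d(120) = 16, d(121) = 3, d(122) = 4, d(123) = 4, d(124) = 6, d(125) = 4, d(126) = 12, d(127) = 2, d(128) = 8, d(129) = 4, d(130) = 8, d(131) = 2. Summing all 131 values: 659. (Dirichlet's divisor formula: Σ_{n ≤ x} d(n) = x ln(x) + (2γ − 1) x + O(√x). For x = 131, the asymptotic estimate is ≈ 658.88.)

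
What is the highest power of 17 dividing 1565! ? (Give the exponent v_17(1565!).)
v_17(1565!) = 97

Legendre's formula: v_p(n!) = Σ_{k ≥ 1} ⌊n / p^k⌋. For p = 17, n = 1565, the terms are:
  ⌊1565/17^1⌋ = ⌊1565/17⌋ = 92
  ⌊1565/17^2⌋ = ⌊1565/289⌋ = 5
(the next term ⌊1565/17^3⌋ = 0, terminating the sum). Summing: v_17(1565!) = 92 + 5 = 97.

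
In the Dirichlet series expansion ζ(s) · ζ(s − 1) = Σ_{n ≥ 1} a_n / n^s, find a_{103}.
σ(103) = 104

In the product (Σ m^0/m^s)(Σ k / k^s) = Σ (Σ_{d | n} d) / n^s, the coefficient of 1/n^s is σ(n) = Σ_{d | n} d. For n = 103, divisors are [1, 103]; summing: σ(103) = 104.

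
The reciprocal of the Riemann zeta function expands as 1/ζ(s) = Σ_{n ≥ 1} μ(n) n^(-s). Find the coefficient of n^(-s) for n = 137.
μ(137) = -1

Factor n = 137 = 137. μ(n) = 0 if any exponent ≥ 2 (not squarefree); otherwise μ(n) = (−1)^{ω(n)} where ω(n) is the number of distinct prime factors. Applying: μ(137) = -1.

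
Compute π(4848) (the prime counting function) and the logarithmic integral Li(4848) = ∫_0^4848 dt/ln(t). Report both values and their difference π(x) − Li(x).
π(4848) = 650;  Li(4848) ≈ 666.40;  π(x) − Li(x) ≈ -16.40.

Direct count of primes ≤ 4848 gives π(4848) = 650. Numerical evaluation of the logarithmic integral gives Li(4848) ≈ 666.40. The difference π(x) − Li(x) ≈ -16.40 is typically negative for small/moderate x (Li(x) overestimates), though Littlewood's theorem shows this sign changes infinitely often.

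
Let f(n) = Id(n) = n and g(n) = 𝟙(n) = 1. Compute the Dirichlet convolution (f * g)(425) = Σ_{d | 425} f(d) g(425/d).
(Id * 𝟙)(425) = 558

Divisors of 425: [1, 5, 17, 25, 85, 425]. For each d | 425:
  d = 1: Id(1) · 𝟙(425/1) = 1 · 1 = 1
  d = 5: Id(5) · 𝟙(425/5) = 5 · 1 = 5
  d = 17: Id(17) · 𝟙(425/17) = 17 · 1 = 17
  d = 25: Id(25) · 𝟙(425/25) = 25 · 1 = 25
  d = 85: Id(85) · 𝟙(425/85) = 85 · 1 = 85
  d = 425: Id(425) · 𝟙(425/425) = 425 · 1 = 425
Summing: (Id * 𝟙)(425) = 1 + 5 + 17 + 25 + 85 + 425 = 558.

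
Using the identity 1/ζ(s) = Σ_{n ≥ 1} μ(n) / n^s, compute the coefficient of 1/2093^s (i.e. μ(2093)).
μ(2093) = -1

Factor n = 2093 = 7 · 13 · 23. μ(n) = 0 if any exponent ≥ 2 (not squarefree); otherwise μ(n) = (−1)^{ω(n)} where ω(n) is the number of distinct prime factors. Applying: μ(2093) = -1.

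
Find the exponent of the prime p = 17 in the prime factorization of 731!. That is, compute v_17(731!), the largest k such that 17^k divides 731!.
v_17(731!) = 45

Legendre's formula: v_p(n!) = Σ_{k ≥ 1} ⌊n / p^k⌋. For p = 17, n = 731, the terms are:
  ⌊731/17^1⌋ = ⌊731/17⌋ = 43
  ⌊731/17^2⌋ = ⌊731/289⌋ = 2
(the next term ⌊731/17^3⌋ = 0, terminating the sum). Summing: v_17(731!) = 43 + 2 = 45.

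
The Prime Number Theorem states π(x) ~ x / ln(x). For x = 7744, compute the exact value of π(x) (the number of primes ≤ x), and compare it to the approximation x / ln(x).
π(7744) = 982;  x/ln(x) ≈ 864.80;  relative error ≈ 11.93%.

Directly count primes up to 7744: π(7744) = 982. The PNT approximation gives 7744/ln(7744) ≈ 7744/8.95467 ≈ 864.80. Relative error (π(x) − x/ln(x)) / π(x) ≈ 11.93%; the approximation is known to undercount slightly (Li(x) is a better estimate).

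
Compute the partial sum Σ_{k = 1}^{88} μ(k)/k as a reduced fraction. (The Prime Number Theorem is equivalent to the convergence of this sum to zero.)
Σ μ(k)/k = 2609341595728673683821147444809/267064515689275851355624017992790

Values of μ(k) for 1 ≤ k ≤ 88: μ(1) = 1, μ(2) = -1, μ(3) = -1, μ(5) = -1, μ(6) = 1, μ(7) = -1, μ(10) = 1, μ(11) = -1, μ(13) = -1, μ(14) = 1, μ(15) = 1, μ(17) = -1, μ(19) = -1, μ(21) = 1, μ(22) = 1, μ(23) = -1, μ(26) = 1, μ(29) = -1, μ(30) = -1, μ(31) = -1, μ(33) = 1, μ(34) = 1, μ(35) = 1, μ(37) = -1, μ(38) = 1, μ(39) = 1, μ(41) = -1, μ(42) = -1, μ(43) = -1, μ(46) = 1, μ(47) = -1, μ(51) = 1, μ(53) = -1, μ(55) = 1, μ(57) = 1, μ(58) = 1, μ(59) = -1, μ(61) = -1, μ(62) = 1, μ(65) = 1, μ(66) = -1, μ(67) = -1, μ(69) = 1, μ(70) = -1, μ(71) = -1, μ(73) = -1, μ(74) = 1, μ(77) = 1, μ(78) = -1, μ(79) = -1, μ(82) = 1, μ(83) = -1, μ(85) = 1, μ(86) = 1, μ(87) = 1, with μ = 0 on non-squarefree integers. Summing μ(k)/k for k where μ(k) ≠ 0 gives 2609341595728673683821147444809/267064515689275851355624017992790 ≈ 0.0098. (PNT ⟺ this sum → 0 as n → ∞.)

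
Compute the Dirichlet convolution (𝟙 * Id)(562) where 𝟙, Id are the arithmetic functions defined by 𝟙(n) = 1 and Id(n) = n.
(𝟙 * Id)(562) = 846

Divisors of 562: [1, 2, 281, 562]. For each d | 562:
  d = 1: 𝟙(1) · Id(562/1) = 1 · 562 = 562
  d = 2: 𝟙(2) · Id(562/2) = 1 · 281 = 281
  d = 281: 𝟙(281) · Id(562/281) = 1 · 2 = 2
  d = 562: 𝟙(562) · Id(562/562) = 1 · 1 = 1
Summing: (𝟙 * Id)(562) = 562 + 281 + 2 + 1 = 846.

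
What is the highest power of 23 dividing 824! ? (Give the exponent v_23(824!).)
v_23(824!) = 36

Legendre's formula: v_p(n!) = Σ_{k ≥ 1} ⌊n / p^k⌋. For p = 23, n = 824, the terms are:
  ⌊824/23^1⌋ = ⌊824/23⌋ = 35
  ⌊824/23^2⌋ = ⌊824/529⌋ = 1
(the next term ⌊824/23^3⌋ = 0, terminating the sum). Summing: v_23(824!) = 35 + 1 = 36.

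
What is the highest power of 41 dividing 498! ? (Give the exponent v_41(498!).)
v_41(498!) = 12

Legendre's formula: v_p(n!) = Σ_{k ≥ 1} ⌊n / p^k⌋. For p = 41, n = 498, the terms are:
  ⌊498/41^1⌋ = ⌊498/41⌋ = 12
(the next term ⌊498/41^2⌋ = 0, terminating the sum). Summing: v_41(498!) = 12 = 12.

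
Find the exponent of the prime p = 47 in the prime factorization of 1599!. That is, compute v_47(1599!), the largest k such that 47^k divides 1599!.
v_47(1599!) = 34

Legendre's formula: v_p(n!) = Σ_{k ≥ 1} ⌊n / p^k⌋. For p = 47, n = 1599, the terms are:
  ⌊1599/47^1⌋ = ⌊1599/47⌋ = 34
(the next term ⌊1599/47^2⌋ = 0, terminating the sum). Summing: v_47(1599!) = 34 = 34.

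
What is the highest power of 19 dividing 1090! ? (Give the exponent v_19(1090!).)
v_19(1090!) = 60

Legendre's formula: v_p(n!) = Σ_{k ≥ 1} ⌊n / p^k⌋. For p = 19, n = 1090, the terms are:
  ⌊1090/19^1⌋ = ⌊1090/19⌋ = 57
  ⌊1090/19^2⌋ = ⌊1090/361⌋ = 3
(the next term ⌊1090/19^3⌋ = 0, terminating the sum). Summing: v_19(1090!) = 57 + 3 = 60.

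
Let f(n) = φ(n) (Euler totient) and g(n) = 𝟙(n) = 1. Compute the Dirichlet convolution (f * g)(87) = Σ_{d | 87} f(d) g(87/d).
(φ * 𝟙)(87) = 87

Divisors of 87: [1, 3, 29, 87]. For each d | 87:
  d = 1: φ(1) · 𝟙(87/1) = 1 · 1 = 1
  d = 3: φ(3) · 𝟙(87/3) = 2 · 1 = 2
  d = 29: φ(29) · 𝟙(87/29) = 28 · 1 = 28
  d = 87: φ(87) · 𝟙(87/87) = 56 · 1 = 56
Summing: (φ * 𝟙)(87) = 1 + 2 + 28 + 56 = 87.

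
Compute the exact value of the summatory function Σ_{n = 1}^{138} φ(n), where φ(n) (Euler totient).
Σ_{n ≤ 138} φ(n) = 5814

Compute φ(n) for each 1 ≤ n ≤ 138: φ(1) = 1, φ(2) = 1, φ(3) = 2, φ(4) = 2, φ(5) = 4, φ(6) = 2, φ(7) = 6, φ(8) = 4, φ(9) = 6, φ(10) = 4, φ(11) = 10, φ(12) = 4, φ(13) = 12, φ(14) = 6, φ(15) = 8, φ(16) = 8, φ(17) = 16, φ(18) = 6, φ(19) = 18, φ(20) = 8, φ(21) = 12, φ(22) = 10, φ(23) = 22, φ(24) = 8, φ(25) = 20, φ(26) = 12, φ(27) = 18, φ(28) = 12, φ(29) = 28, φ(30) = 8, φ(31) = 30, φ(32) = 16, φ(33) = 20, φ(34) = 16, φ(35) = 24, φ(36) = 12, φ(37) = 36, φ(38) = 18, φ(39) = 24, φ(40) = 16, φ(41) = 40, φ(42) = 12, φ(43) = 42, φ(44) = 20, φ(45) = 24, φ(46) = 22, φ(47) = 46, φ(48) = 16, φ(49) = 42, φ(50) = 20, φ(51) = 32, φ(52) = 24, φ(53) = 52, φ(54) = 18, φ(55) = 40, φ(56) = 24, φ(57) = 36, φ(58) = 28, φ(59) = 58, φ(60) = 16, φ(61) = 60, φ(62) = 30, φ(63) = 36, φ(64) = 32, φ(65) = 48, φ(66) = 20, φ(67) = 66, φ(68) = 32, φ(69) = 44, φ(70) = 24, φ(71) = 70, φ(72) = 24, φ(73) = 72, φ(74) = 36, φ(75) = 40, φ(76) = 36, φ(77) = 60, φ(78) = 24, φ(79) = 78, φ(80) = 32, φ(81) = 54, φ(82) = 40, φ(83) = 82, φ(84) = 24, φ(85) = 64, φ(86) = 42, φ(87) = 56, φ(88) = 40, φ(89) = 88, φ(90) = 24, φ(91) = 72, φ(92) = 44, φ(93) = 60, φ(94) = 46, φ(95) = 72, φ(96) = 32, φ(97) = 96, φ(98) = 42, φ(99) = 60, φ(100) = 40, φ(101) = 100, φ(102) = 32, φ(103) = 102, φ(104) = 48, φ(105) = 48, φ(106) = 52, φ(107) = 106, φ(108) = 36, φ(109) = 108, φ(110) = 40, φ(111) = 72, φ(112) = 48, φ(113) = 112, φ(114) = 36, φ(115) = 88, φ(116) = 56, φ(117) = 72, φ(118) = 58, φ(119) = 96, φ(120) = 32, φ(121) = 110, φ(122) = 60, φ(123) = 80, φ(124) = 60, φ(125) = 100, φ(126) = 36, φ(127) = 126, φ(128) = 64, φ(129) = 84, φ(130) = 48, φ(131) = 130, φ(132) = 40, φ(133) = 108, φ(134) = 66, φ(135) = 72, φ(136) = 64, φ(137) = 136, φ(138) = 44. Summing all 138 values: 5814. (Average order: Σ_{n ≤ x} φ(n) ~ (3/π²) x². For x = 138, (3/π²)·138² ≈ 5788.68.)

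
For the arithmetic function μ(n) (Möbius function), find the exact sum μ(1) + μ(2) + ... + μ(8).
Σ_{n ≤ 8} μ(n) = -2

Compute μ(n) for each 1 ≤ n ≤ 8: μ(1) = 1, μ(2) = -1, μ(3) = -1, μ(4) = 0, μ(5) = -1, μ(6) = 1, μ(7) = -1, μ(8) = 0. Summing all 8 values: -2. (Mertens function M(x) = Σ_{n ≤ x} μ(n); on average M(x) should be small (PNT ⟺ M(x) = o(x)).)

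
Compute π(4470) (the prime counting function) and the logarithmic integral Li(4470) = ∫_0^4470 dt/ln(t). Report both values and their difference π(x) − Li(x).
π(4470) = 607;  Li(4470) ≈ 621.65;  π(x) − Li(x) ≈ -14.65.

Direct count of primes ≤ 4470 gives π(4470) = 607. Numerical evaluation of the logarithmic integral gives Li(4470) ≈ 621.65. The difference π(x) − Li(x) ≈ -14.65 is typically negative for small/moderate x (Li(x) overestimates), though Littlewood's theorem shows this sign changes infinitely often.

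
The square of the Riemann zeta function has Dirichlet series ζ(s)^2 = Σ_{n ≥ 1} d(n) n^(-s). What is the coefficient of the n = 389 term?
d(389) = 2

ζ(s)^2 = (Σ 1/m^s)(Σ 1/k^s). The coefficient of 1/n^s in the product is the number of ordered pairs (m, k) with mk = n, which equals d(n). For n = 389, divisors are [1, 389], so d(389) = 2.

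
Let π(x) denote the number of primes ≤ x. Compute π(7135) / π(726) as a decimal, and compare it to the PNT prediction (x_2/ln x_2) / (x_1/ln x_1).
π(7135)/π(726) = 914/128 ≈ 7.1406;  PNT prediction ≈ 7.2966.

π(726) = 128 and π(7135) = 914, so π(7135)/π(726) ≈ 7.1406. The PNT-predicted ratio is (7135/ln(7135)) / (726/ln(726)) ≈ 7.2966. The two agree to within a few percent, as expected.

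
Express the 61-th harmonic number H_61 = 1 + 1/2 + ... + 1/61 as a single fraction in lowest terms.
H_61 = 925372872575832277072279171/197044480683803711251893600

Direct summation: H_61 = 1 + 1/2 + ... + 1/61. The least common denominator is lcm(1, ..., 61) = 591133442051411133755680800; over this denominator the numerator is 591133442051411133755680800 + 295566721025705566877840400 + 197044480683803711251893600 + 147783360512852783438920200 + 118226688410282226751136160 + 98522240341901855625946800 + 84447634578773019107954400 + 73891680256426391719460100 + 65681493561267903750631200 + 59113344205141113375568080 + 53739403822855557614152800 + 49261120170950927812973400 + 45471803234723933365821600 + 42223817289386509553977200 + 39408896136760742250378720 + 36945840128213195859730050 + 34772555414788890220922400 + 32840746780633951875315600 + 31112286423758480723983200 + 29556672102570556687784040 + 28149211526257673035984800 + 26869701911427778807076400 + 25701454002235266685029600 + 24630560085475463906486700 + 23645337682056445350227232 + 22735901617361966682910800 + 21893831187089301250210400 + 21111908644693254776988600 + 20383911794876245991575200 + 19704448068380371125189360 + 19068820711335843024376800 + 18472920064106597929865025 + 17913134607618519204717600 + 17386277707394445110461200 + 16889526915754603821590880 + 16420373390316975937657800 + 15976579514903003615018400 + 15556143211879240361991600 + 15157267744907977788607200 + 14778336051285278343892020 + 14417888830522222774528800 + 14074605763128836517992400 + 13747289350032817064085600 + 13434850955713889403538200 + 13136298712253580750126240 + 12850727001117633342514800 + 12577307277689598590546400 + 12315280042737731953243350 + 12063947796967574158279200 + 11822668841028222675113616 + 11590851804929630073640800 + 11367950808680983341455400 + 11153461170781342146333600 + 10946915593544650625105200 + 10747880764571111522830560 + 10555954322346627388494300 + 10370762141252826907994400 + 10191955897438122995787600 + 10019210882227307351791200 + 9852224034190185562594680 + 9690712164777231700912800 = 2776118617727496831216837513, so H_61 = 2776118617727496831216837513/591133442051411133755680800; reducing by gcd(2776118617727496831216837513, 591133442051411133755680800) = 3 gives 925372872575832277072279171/197044480683803711251893600 ≈ 4.69626. (The PNT-adjacent estimate ln(61) + γ ≈ 4.68809 matches within O(1/n).)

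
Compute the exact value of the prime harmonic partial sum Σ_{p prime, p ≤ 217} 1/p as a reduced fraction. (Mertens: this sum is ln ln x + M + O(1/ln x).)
Σ 1/p = 3215488142498485484492183158345029261034221047849345857469577412562094716564064084247/1645783550795210387735581011435590727981167322669649249414629852197255934130751870910

π(217) = 47, so the primes ≤ 217 are [2, 3, 5, 7, 11, 13, 17, 19, 23, 29, 31, 37, 41, 43, 47, 53, 59, 61, 67, 71, 73, 79, 83, 89, 97, 101, 103, 107, 109, 113, 127, 131, 137, 139, 149, 151, 157, 163, 167, 173, 179, 181, 191, 193, 197, 199, 211]. Summing 1/p over these primes: 3215488142498485484492183158345029261034221047849345857469577412562094716564064084247/1645783550795210387735581011435590727981167322669649249414629852197255934130751870910 ≈ 1.9538. Mertens estimate ln ln(217) + 0.2615 ≈ 1.9442.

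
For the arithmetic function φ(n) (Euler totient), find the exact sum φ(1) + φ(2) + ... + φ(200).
Σ_{n ≤ 200} φ(n) = 12232

Compute φ(n) for each 1 ≤ n ≤ 200: φ(1) = 1, φ(2) = 1, φ(3) = 2, φ(4) = 2, φ(5) = 4, φ(6) = 2, φ(7) = 6, φ(8) = 4, φ(9) = 6, φ(10) = 4, φ(11) = 10, φ(12) = 4, φ(13) = 12, φ(14) = 6, φ(15) = 8, φ(16) = 8, φ(17) = 16, φ(18) = 6, φ(19) = 18, φ(20) = 8, φ(21) = 12, φ(22) = 10, φ(23) = 22, φ(24) = 8, φ(25) = 20, φ(26) = 12, φ(27) = 18, φ(28) = 12, φ(29) = 28, φ(30) = 8, φ(31) = 30, φ(32) = 16, φ(33) = 20, φ(34) = 16, φ(35) = 24, φ(36) = 12, φ(37) = 36, φ(38) = 18, φ(39) = 24, φ(40) = 16, φ(41) = 40, φ(42) = 12, φ(43) = 42, φ(44) = 20, φ(45) = 24, φ(46) = 22, φ(47) = 46, φ(48) = 16, φ(49) = 42, φ(50) = 20, φ(51) = 32, φ(52) = 24, φ(53) = 52, φ(54) = 18, φ(55) = 40, φ(56) = 24, φ(57) = 36, φ(58) = 28, φ(59) = 58, φ(60) = 16, φ(61) = 60, φ(62) = 30, φ(63) = 36, φ(64) = 32, φ(65) = 48, φ(66) = 20, φ(67) = 66, φ(68) = 32, φ(69) = 44, φ(70) = 24, φ(71) = 70, φ(72) = 24, φ(73) = 72, φ(74) = 36, φ(75) = 40, φ(76) = 36, φ(77) = 60, φ(78) = 24, φ(79) = 78, φ(80) = 32, φ(81) = 54, φ(82) = 40, φ(83) = 82, φ(84) = 24, φ(85) = 64, φ(86) = 42, φ(87) = 56, φ(88) = 40, φ(89) = 88, φ(90) = 24, φ(91) = 72, φ(92) = 44, φ(93) = 60, φ(94) = 46, φ(95) = 72, φ(96) = 32, φ(97) = 96, φ(98) = 42, φ(99) = 60, φ(100) = 40, φ(101) = 100, φ(102) = 32, φ(103) = 102, φ(104) = 48, φ(105) = 48, φ(106) = 52, φ(107) = 106, φ(108) = 36, φ(109) = 108, φ(110) = 40, φ(111) = 72, φ(112) = 48, φ(113) = 112, φ(114) = 36, φ(115) = 88, φ(116) = 56, φ(117) = 72, φ(118) = 58, φ(119) = 96, φ(120) = 32, φ(121) = 110, φ(122) = 60, φ(123) = 80, φ(124) = 60, φ(125) = 100, φ(126) = 36, φ(127) = 126, φ(128) = 64, φ(129) = 84, φ(130) = 48, φ(131) = 130, φ(132) = 40, φ(133) = 108, φ(134) = 66, φ(135) = 72, φ(136) = 64, φ(137) = 136, φ(138) = 44, φ(139) = 138, φ(140) = 48, φ(141) = 92, φ(142) = 70, φ(143) = 120, φ(144) = 48, φ(145) = 112, φ(146) = 72, φ(147) = 84, φ(148) = 72, φ(149) = 148, φ(150) = 40, φ(151) = 150, φ(152) = 72, φ(153) = 96, φ(154) = 60, φ(155) = 120, φ(156) = 48, φ(157) = 156, φ(158) = 78, φ(159) = 104, φ(160) = 64, φ(161) = 132, φ(162) = 54, φ(163) = 162, φ(164) = 80, φ(165) = 80, φ(166) = 82, φ(167) = 166, φ(168) = 48, φ(169) = 156, φ(170) = 64, φ(171) = 108, φ(172) = 84, φ(173) = 172, φ(174) = 56, φ(175) = 120, φ(176) = 80, φ(177) = 116, φ(178) = 88, φ(179) = 178, φ(180) = 48, φ(181) = 180, φ(182) = 72, φ(183) = 120, φ(184) = 88, φ(185) = 144, φ(186) = 60, φ(187) = 160, φ(188) = 92, φ(189) = 108, φ(190) = 72, φ(191) = 190, φ(192) = 64, φ(193) = 192, φ(194) = 96, φ(195) = 96, φ(196) = 84, φ(197) = 196, φ(198) = 60, φ(199) = 198, φ(200) = 80. Summing all 200 values: 12232. (Average order: Σ_{n ≤ x} φ(n) ~ (3/π²) x². For x = 200, (3/π²)·200² ≈ 12158.54.)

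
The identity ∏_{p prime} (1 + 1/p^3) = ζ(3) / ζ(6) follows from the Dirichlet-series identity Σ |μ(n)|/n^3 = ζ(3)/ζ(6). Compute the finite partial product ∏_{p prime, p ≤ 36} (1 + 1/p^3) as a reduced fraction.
∏ = 123276368443014873612288/104343309932640260237195

The primes p ≤ 36 are [2, 3, 5, 7, 11, 13, 17, 19, 23, 29, 31]. For each, (1 + 1/p^3) = (p^3 + 1)/p^3. Multiplying these fractions over p ∈ [2, 3, 5, 7, 11, 13, 17, 19, 23, 29, 31] gives 123276368443014873612288/104343309932640260237195. (In the limit P → ∞ this tends to ζ(3)/ζ(6).)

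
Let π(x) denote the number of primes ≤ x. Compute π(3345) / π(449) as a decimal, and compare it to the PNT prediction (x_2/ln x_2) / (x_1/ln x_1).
π(3345)/π(449) = 471/87 ≈ 5.4138;  PNT prediction ≈ 5.6063.

π(449) = 87 and π(3345) = 471, so π(3345)/π(449) ≈ 5.4138. The PNT-predicted ratio is (3345/ln(3345)) / (449/ln(449)) ≈ 5.6063. The two agree to within a few percent, as expected.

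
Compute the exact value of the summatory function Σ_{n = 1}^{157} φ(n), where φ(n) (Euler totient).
Σ_{n ≤ 157} φ(n) = 7560

Compute φ(n) for each 1 ≤ n ≤ 157: φ(1) = 1, φ(2) = 1, φ(3) = 2, φ(4) = 2, φ(5) = 4, φ(6) = 2, φ(7) = 6, φ(8) = 4, φ(9) = 6, φ(10) = 4, φ(11) = 10, φ(12) = 4, φ(13) = 12, φ(14) = 6, φ(15) = 8, φ(16) = 8, φ(17) = 16, φ(18) = 6, φ(19) = 18, φ(20) = 8, φ(21) = 12, φ(22) = 10, φ(23) = 22, φ(24) = 8, φ(25) = 20, φ(26) = 12, φ(27) = 18, φ(28) = 12, φ(29) = 28, φ(30) = 8, φ(31) = 30, φ(32) = 16, φ(33) = 20, φ(34) = 16, φ(35) = 24, φ(36) = 12, φ(37) = 36, φ(38) = 18, φ(39) = 24, φ(40) = 16, φ(41) = 40, φ(42) = 12, φ(43) = 42, φ(44) = 20, φ(45) = 24, φ(46) = 22, φ(47) = 46, φ(48) = 16, φ(49) = 42, φ(50) = 20, φ(51) = 32, φ(52) = 24, φ(53) = 52, φ(54) = 18, φ(55) = 40, φ(56) = 24, φ(57) = 36, φ(58) = 28, φ(59) = 58, φ(60) = 16, φ(61) = 60, φ(62) = 30, φ(63) = 36, φ(64) = 32, φ(65) = 48, φ(66) = 20, φ(67) = 66, φ(68) = 32, φ(69) = 44, φ(70) = 24, φ(71) = 70, φ(72) = 24, φ(73) = 72, φ(74) = 36, φ(75) = 40, φ(76) = 36, φ(77) = 60, φ(78) = 24, φ(79) = 78, φ(80) = 32, φ(81) = 54, φ(82) = 40, φ(83) = 82, φ(84) = 24, φ(85) = 64, φ(86) = 42, φ(87) = 56, φ(88) = 40, φ(89) = 88, φ(90) = 24, φ(91) = 72, φ(92) = 44, φ(93) = 60, φ(94) = 46, φ(95) = 72, φ(96) = 32, φ(97) = 96, φ(98) = 42, φ(99) = 60, φ(100) = 40, φ(101) = 100, φ(102) = 32, φ(103) = 102, φ(104) = 48, φ(105) = 48, φ(106) = 52, φ(107) = 106, φ(108) = 36, φ(109) = 108, φ(110) = 40, φ(111) = 72, φ(112) = 48, φ(113) = 112, φ(114) = 36, φ(115) = 88, φ(116) = 56, φ(117) = 72, φ(118) = 58, φ(119) = 96, φ(120) = 32, φ(121) = 110, φ(122) = 60, φ(123) = 80, φ(124) = 60, φ(125) = 100, φ(126) = 36, φ(127) = 126, φ(128) = 64, φ(129) = 84, φ(130) = 48, φ(131) = 130, φ(132) = 40, φ(133) = 108, φ(134) = 66, φ(135) = 72, φ(136) = 64, φ(137) = 136, φ(138) = 44, φ(139) = 138, φ(140) = 48, φ(141) = 92, φ(142) = 70, φ(143) = 120, φ(144) = 48, φ(145) = 112, φ(146) = 72, φ(147) = 84, φ(148) = 72, φ(149) = 148, φ(150) = 40, φ(151) = 150, φ(152) = 72, φ(153) = 96, φ(154) = 60, φ(155) = 120, φ(156) = 48, φ(157) = 156. Summing all 157 values: 7560. (Average order: Σ_{n ≤ x} φ(n) ~ (3/π²) x². For x = 157, (3/π²)·157² ≈ 7492.40.)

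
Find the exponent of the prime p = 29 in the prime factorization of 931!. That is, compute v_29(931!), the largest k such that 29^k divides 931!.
v_29(931!) = 33

Legendre's formula: v_p(n!) = Σ_{k ≥ 1} ⌊n / p^k⌋. For p = 29, n = 931, the terms are:
  ⌊931/29^1⌋ = ⌊931/29⌋ = 32
  ⌊931/29^2⌋ = ⌊931/841⌋ = 1
(the next term ⌊931/29^3⌋ = 0, terminating the sum). Summing: v_29(931!) = 32 + 1 = 33.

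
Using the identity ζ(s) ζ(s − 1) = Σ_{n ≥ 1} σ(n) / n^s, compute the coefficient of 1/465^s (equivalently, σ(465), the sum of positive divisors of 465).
σ(465) = 768

In the product (Σ m^0/m^s)(Σ k / k^s) = Σ (Σ_{d | n} d) / n^s, the coefficient of 1/n^s is σ(n) = Σ_{d | n} d. For n = 465, divisors are [1, 3, 5, 15, 31, 93, 155, 465]; summing: σ(465) = 768.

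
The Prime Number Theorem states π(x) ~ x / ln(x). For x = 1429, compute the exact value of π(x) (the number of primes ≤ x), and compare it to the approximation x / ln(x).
π(1429) = 226;  x/ln(x) ≈ 196.70;  relative error ≈ 12.96%.

Directly count primes up to 1429: π(1429) = 226. The PNT approximation gives 1429/ln(1429) ≈ 1429/7.26473 ≈ 196.70. Relative error (π(x) − x/ln(x)) / π(x) ≈ 12.96%; the approximation is known to undercount slightly (Li(x) is a better estimate).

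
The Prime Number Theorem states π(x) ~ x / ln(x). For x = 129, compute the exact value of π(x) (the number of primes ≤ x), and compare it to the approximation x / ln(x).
π(129) = 31;  x/ln(x) ≈ 26.54;  relative error ≈ 14.37%.

Directly count primes up to 129: π(129) = 31. The PNT approximation gives 129/ln(129) ≈ 129/4.85981 ≈ 26.54. Relative error (π(x) − x/ln(x)) / π(x) ≈ 14.37%; the approximation is known to undercount slightly (Li(x) is a better estimate).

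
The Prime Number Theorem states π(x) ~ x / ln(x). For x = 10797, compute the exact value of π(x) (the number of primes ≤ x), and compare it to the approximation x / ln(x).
π(10797) = 1314;  x/ln(x) ≈ 1162.59;  relative error ≈ 11.52%.

Directly count primes up to 10797: π(10797) = 1314. The PNT approximation gives 10797/ln(10797) ≈ 10797/9.28702 ≈ 1162.59. Relative error (π(x) − x/ln(x)) / π(x) ≈ 11.52%; the approximation is known to undercount slightly (Li(x) is a better estimate).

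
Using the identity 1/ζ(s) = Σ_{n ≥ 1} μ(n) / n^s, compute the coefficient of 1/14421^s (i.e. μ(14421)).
μ(14421) = 1

Factor n = 14421 = 3 · 11 · 19 · 23. μ(n) = 0 if any exponent ≥ 2 (not squarefree); otherwise μ(n) = (−1)^{ω(n)} where ω(n) is the number of distinct prime factors. Applying: μ(14421) = 1.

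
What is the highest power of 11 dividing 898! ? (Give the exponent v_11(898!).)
v_11(898!) = 88

Legendre's formula: v_p(n!) = Σ_{k ≥ 1} ⌊n / p^k⌋. For p = 11, n = 898, the terms are:
  ⌊898/11^1⌋ = ⌊898/11⌋ = 81
  ⌊898/11^2⌋ = ⌊898/121⌋ = 7
(the next term ⌊898/11^3⌋ = 0, terminating the sum). Summing: v_11(898!) = 81 + 7 = 88.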